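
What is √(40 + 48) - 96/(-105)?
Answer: 32/35 + 2*√22 ≈ 10.295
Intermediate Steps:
√(40 + 48) - 96/(-105) = √88 - 1/105*(-96) = 2*√22 + 32/35 = 32/35 + 2*√22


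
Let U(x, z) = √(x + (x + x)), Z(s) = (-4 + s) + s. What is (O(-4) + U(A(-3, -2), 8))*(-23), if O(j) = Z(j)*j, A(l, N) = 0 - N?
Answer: -1104 - 23*√6 ≈ -1160.3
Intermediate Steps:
A(l, N) = -N
Z(s) = -4 + 2*s
O(j) = j*(-4 + 2*j) (O(j) = (-4 + 2*j)*j = j*(-4 + 2*j))
U(x, z) = √3*√x (U(x, z) = √(x + 2*x) = √(3*x) = √3*√x)
(O(-4) + U(A(-3, -2), 8))*(-23) = (2*(-4)*(-2 - 4) + √3*√(-1*(-2)))*(-23) = (2*(-4)*(-6) + √3*√2)*(-23) = (48 + √6)*(-23) = -1104 - 23*√6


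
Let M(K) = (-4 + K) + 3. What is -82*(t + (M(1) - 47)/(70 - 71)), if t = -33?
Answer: -1148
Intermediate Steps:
M(K) = -1 + K
-82*(t + (M(1) - 47)/(70 - 71)) = -82*(-33 + ((-1 + 1) - 47)/(70 - 71)) = -82*(-33 + (0 - 47)/(-1)) = -82*(-33 - 47*(-1)) = -82*(-33 + 47) = -82*14 = -1148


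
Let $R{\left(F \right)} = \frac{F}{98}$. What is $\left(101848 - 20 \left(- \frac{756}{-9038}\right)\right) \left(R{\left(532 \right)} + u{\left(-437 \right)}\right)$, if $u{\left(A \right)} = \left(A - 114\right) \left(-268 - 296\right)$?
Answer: $\frac{1001207379611072}{31633} \approx 3.1651 \cdot 10^{10}$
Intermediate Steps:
$R{\left(F \right)} = \frac{F}{98}$ ($R{\left(F \right)} = F \frac{1}{98} = \frac{F}{98}$)
$u{\left(A \right)} = 64296 - 564 A$ ($u{\left(A \right)} = \left(-114 + A\right) \left(-564\right) = 64296 - 564 A$)
$\left(101848 - 20 \left(- \frac{756}{-9038}\right)\right) \left(R{\left(532 \right)} + u{\left(-437 \right)}\right) = \left(101848 - 20 \left(- \frac{756}{-9038}\right)\right) \left(\frac{1}{98} \cdot 532 + \left(64296 - -246468\right)\right) = \left(101848 - 20 \left(\left(-756\right) \left(- \frac{1}{9038}\right)\right)\right) \left(\frac{38}{7} + \left(64296 + 246468\right)\right) = \left(101848 - \frac{7560}{4519}\right) \left(\frac{38}{7} + 310764\right) = \left(101848 - \frac{7560}{4519}\right) \frac{2175386}{7} = \frac{460243552}{4519} \cdot \frac{2175386}{7} = \frac{1001207379611072}{31633}$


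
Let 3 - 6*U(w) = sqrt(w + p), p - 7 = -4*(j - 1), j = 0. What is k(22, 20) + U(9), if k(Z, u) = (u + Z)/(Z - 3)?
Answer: 103/38 - sqrt(5)/3 ≈ 1.9652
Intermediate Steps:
p = 11 (p = 7 - 4*(0 - 1) = 7 - 4*(-1) = 7 + 4 = 11)
k(Z, u) = (Z + u)/(-3 + Z)
U(w) = 1/2 - sqrt(11 + w)/6 (U(w) = 1/2 - sqrt(w + 11)/6 = 1/2 - sqrt(11 + w)/6)
k(22, 20) + U(9) = (22 + 20)/(-3 + 22) + (1/2 - sqrt(11 + 9)/6) = 42/19 + (1/2 - sqrt(5)/3) = 103/38 - sqrt(5)/3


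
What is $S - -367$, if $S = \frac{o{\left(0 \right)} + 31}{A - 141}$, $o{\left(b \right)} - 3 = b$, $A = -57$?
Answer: $\frac{36316}{99} \approx 366.83$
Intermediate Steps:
$o{\left(b \right)} = 3 + b$
$S = - \frac{17}{99}$ ($S = \frac{\left(3 + 0\right) + 31}{-57 - 141} = \frac{3 + 31}{-198} = 34 \left(- \frac{1}{198}\right) = - \frac{17}{99} \approx -0.17172$)
$S - -367 = - \frac{17}{99} - -367 = - \frac{17}{99} + 367 = \frac{36316}{99}$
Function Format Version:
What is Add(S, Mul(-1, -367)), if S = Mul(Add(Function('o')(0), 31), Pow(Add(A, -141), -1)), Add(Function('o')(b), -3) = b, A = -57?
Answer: Rational(36316, 99) ≈ 366.83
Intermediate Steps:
Function('o')(b) = Add(3, b)
S = Rational(-17, 99) (S = Mul(Add(Add(3, 0), 31), Pow(Add(-57, -141), -1)) = Mul(Add(3, 31), Pow(-198, -1)) = Mul(34, Rational(-1, 198)) = Rational(-17, 99) ≈ -0.17172)
Add(S, Mul(-1, -367)) = Add(Rational(-17, 99), Mul(-1, -367)) = Add(Rational(-17, 99), 367) = Rational(36316, 99)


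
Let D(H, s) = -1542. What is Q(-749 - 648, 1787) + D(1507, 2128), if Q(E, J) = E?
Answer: -2939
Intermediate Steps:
Q(-749 - 648, 1787) + D(1507, 2128) = (-749 - 648) - 1542 = -1397 - 1542 = -2939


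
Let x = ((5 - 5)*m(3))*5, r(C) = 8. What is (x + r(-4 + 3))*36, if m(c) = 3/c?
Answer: 288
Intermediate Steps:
x = 0 (x = ((5 - 5)*(3/3))*5 = (0*(3*(⅓)))*5 = (0*1)*5 = 0*5 = 0)
(x + r(-4 + 3))*36 = (0 + 8)*36 = 8*36 = 288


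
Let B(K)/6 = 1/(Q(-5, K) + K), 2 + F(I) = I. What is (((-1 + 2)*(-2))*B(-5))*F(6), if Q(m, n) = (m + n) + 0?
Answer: 16/5 ≈ 3.2000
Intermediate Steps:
Q(m, n) = m + n
F(I) = -2 + I
B(K) = 6/(-5 + 2*K) (B(K) = 6/((-5 + K) + K) = 6/(-5 + 2*K))
(((-1 + 2)*(-2))*B(-5))*F(6) = (((-1 + 2)*(-2))*(6/(-5 + 2*(-5))))*(-2 + 6) = ((1*(-2))*(6/(-5 - 10)))*4 = -12/(-15)*4 = -12*(-1)/15*4 = -2*(-⅖)*4 = (⅘)*4 = 16/5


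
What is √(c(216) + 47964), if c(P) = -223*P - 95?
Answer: I*√299 ≈ 17.292*I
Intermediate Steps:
c(P) = -95 - 223*P
√(c(216) + 47964) = √((-95 - 223*216) + 47964) = √((-95 - 48168) + 47964) = √(-48263 + 47964) = √(-299) = I*√299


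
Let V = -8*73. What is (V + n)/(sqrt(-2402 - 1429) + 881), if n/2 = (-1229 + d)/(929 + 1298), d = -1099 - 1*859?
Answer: -575707951/868521092 + 653471*I*sqrt(3831)/868521092 ≈ -0.66286 + 0.04657*I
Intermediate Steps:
V = -584
d = -1958 (d = -1099 - 859 = -1958)
n = -6374/2227 (n = 2*((-1229 - 1958)/(929 + 1298)) = 2*(-3187/2227) = -6374/2227 ≈ -2.8621)
(V + n)/(sqrt(-2402 - 1429) + 881) = (-584 - 6374/2227)/(sqrt(-2402 - 1429) + 881) = -1306942/(2227*(sqrt(-3831) + 881)) = -1306942/(2227*(I*sqrt(3831) + 881)) = -1306942/(2227*(881 + I*sqrt(3831)))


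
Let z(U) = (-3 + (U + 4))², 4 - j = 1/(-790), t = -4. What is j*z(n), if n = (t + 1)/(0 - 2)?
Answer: 15805/632 ≈ 25.008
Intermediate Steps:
n = 3/2 (n = (-4 + 1)/(0 - 2) = -3/(-2) = -3*(-½) = 3/2 ≈ 1.5000)
j = 3161/790 (j = 4 - 1/(-790) = 4 - 1*(-1/790) = 4 + 1/790 = 3161/790 ≈ 4.0013)
z(U) = (1 + U)² (z(U) = (-3 + (4 + U))² = (1 + U)²)
j*z(n) = 3161*(1 + 3/2)²/790 = 3161*(5/2)²/790 = (3161/790)*(25/4) = 15805/632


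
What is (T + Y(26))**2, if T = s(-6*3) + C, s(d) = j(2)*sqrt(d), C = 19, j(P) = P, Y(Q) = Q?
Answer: 1953 + 540*I*sqrt(2) ≈ 1953.0 + 763.68*I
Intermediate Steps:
s(d) = 2*sqrt(d)
T = 19 + 6*I*sqrt(2) (T = 2*sqrt(-6*3) + 19 = 2*sqrt(-18) + 19 = 2*(3*I*sqrt(2)) + 19 = 6*I*sqrt(2) + 19 = 19 + 6*I*sqrt(2) ≈ 19.0 + 8.4853*I)
(T + Y(26))**2 = ((19 + 6*I*sqrt(2)) + 26)**2 = (45 + 6*I*sqrt(2))**2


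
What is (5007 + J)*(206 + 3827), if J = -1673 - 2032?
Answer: 5250966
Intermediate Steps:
J = -3705
(5007 + J)*(206 + 3827) = (5007 - 3705)*(206 + 3827) = 1302*4033 = 5250966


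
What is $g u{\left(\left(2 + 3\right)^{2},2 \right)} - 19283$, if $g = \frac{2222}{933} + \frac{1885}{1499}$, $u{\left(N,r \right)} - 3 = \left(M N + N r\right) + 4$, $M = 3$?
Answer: $- \frac{8765585235}{466189} \approx -18803.0$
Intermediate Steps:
$u{\left(N,r \right)} = 7 + 3 N + N r$ ($u{\left(N,r \right)} = 3 + \left(\left(3 N + N r\right) + 4\right) = 3 + \left(4 + 3 N + N r\right) = 7 + 3 N + N r$)
$g = \frac{5089483}{1398567}$ ($g = 2222 \cdot \frac{1}{933} + 1885 \cdot \frac{1}{1499} = \frac{2222}{933} + \frac{1885}{1499} = \frac{5089483}{1398567} \approx 3.6391$)
$g u{\left(\left(2 + 3\right)^{2},2 \right)} - 19283 = \frac{5089483 \left(7 + 3 \left(2 + 3\right)^{2} + \left(2 + 3\right)^{2} \cdot 2\right)}{1398567} - 19283 = \frac{5089483 \left(7 + 3 \cdot 5^{2} + 5^{2} \cdot 2\right)}{1398567} - 19283 = \frac{5089483 \left(7 + 3 \cdot 25 + 25 \cdot 2\right)}{1398567} - 19283 = \frac{5089483 \left(7 + 75 + 50\right)}{1398567} - 19283 = \frac{5089483}{1398567} \cdot 132 - 19283 = \frac{223937252}{466189} - 19283 = - \frac{8765585235}{466189}$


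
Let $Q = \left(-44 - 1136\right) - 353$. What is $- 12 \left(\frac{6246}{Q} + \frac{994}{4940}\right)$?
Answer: $\frac{29331438}{631085} \approx 46.478$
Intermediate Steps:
$Q = -1533$ ($Q = -1180 - 353 = -1533$)
$- 12 \left(\frac{6246}{Q} + \frac{994}{4940}\right) = - 12 \left(\frac{6246}{-1533} + \frac{994}{4940}\right) = - 12 \left(6246 \left(- \frac{1}{1533}\right) + 994 \cdot \frac{1}{4940}\right) = - 12 \left(- \frac{2082}{511} + \frac{497}{2470}\right) = \left(-12\right) \left(- \frac{4888573}{1262170}\right) = \frac{29331438}{631085}$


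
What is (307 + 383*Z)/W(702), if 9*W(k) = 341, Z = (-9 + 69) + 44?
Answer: 32841/31 ≈ 1059.4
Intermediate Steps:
Z = 104 (Z = 60 + 44 = 104)
W(k) = 341/9 (W(k) = (1/9)*341 = 341/9)
(307 + 383*Z)/W(702) = (307 + 383*104)/(341/9) = (307 + 39832)*(9/341) = 40139*(9/341) = 32841/31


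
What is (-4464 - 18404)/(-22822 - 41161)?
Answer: 22868/63983 ≈ 0.35741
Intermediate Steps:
(-4464 - 18404)/(-22822 - 41161) = -22868/(-63983) = -22868*(-1/63983) = 22868/63983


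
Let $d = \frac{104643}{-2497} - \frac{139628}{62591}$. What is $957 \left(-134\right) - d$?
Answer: $- \frac{1821398513627}{14208157} \approx -1.2819 \cdot 10^{5}$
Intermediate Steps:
$d = - \frac{627123739}{14208157}$ ($d = 104643 \left(- \frac{1}{2497}\right) - \frac{139628}{62591} = - \frac{9513}{227} - \frac{139628}{62591} = - \frac{627123739}{14208157} \approx -44.138$)
$957 \left(-134\right) - d = 957 \left(-134\right) - - \frac{627123739}{14208157} = -128238 + \frac{627123739}{14208157} = - \frac{1821398513627}{14208157}$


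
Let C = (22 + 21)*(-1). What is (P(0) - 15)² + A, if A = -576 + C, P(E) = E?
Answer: -394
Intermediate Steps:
C = -43 (C = 43*(-1) = -43)
A = -619 (A = -576 - 43 = -619)
(P(0) - 15)² + A = (0 - 15)² - 619 = (-15)² - 619 = 225 - 619 = -394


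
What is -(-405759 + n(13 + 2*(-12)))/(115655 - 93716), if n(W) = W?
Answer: 405770/21939 ≈ 18.495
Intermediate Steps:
-(-405759 + n(13 + 2*(-12)))/(115655 - 93716) = -(-405759 + (13 + 2*(-12)))/(115655 - 93716) = -(-405759 + (13 - 24))/21939 = -(-405759 - 11)/21939 = -(-405770)/21939 = -1*(-405770/21939) = 405770/21939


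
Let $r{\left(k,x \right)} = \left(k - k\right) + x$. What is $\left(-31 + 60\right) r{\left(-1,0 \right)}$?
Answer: $0$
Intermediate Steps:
$r{\left(k,x \right)} = x$ ($r{\left(k,x \right)} = 0 + x = x$)
$\left(-31 + 60\right) r{\left(-1,0 \right)} = \left(-31 + 60\right) 0 = 29 \cdot 0 = 0$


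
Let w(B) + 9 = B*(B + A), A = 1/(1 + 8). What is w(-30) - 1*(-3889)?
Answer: 14330/3 ≈ 4776.7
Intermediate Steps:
A = ⅑ (A = 1/9 = ⅑ ≈ 0.11111)
w(B) = -9 + B*(⅑ + B) (w(B) = -9 + B*(B + ⅑) = -9 + B*(⅑ + B))
w(-30) - 1*(-3889) = (-9 + (-30)² + (⅑)*(-30)) - 1*(-3889) = (-9 + 900 - 10/3) + 3889 = 2663/3 + 3889 = 14330/3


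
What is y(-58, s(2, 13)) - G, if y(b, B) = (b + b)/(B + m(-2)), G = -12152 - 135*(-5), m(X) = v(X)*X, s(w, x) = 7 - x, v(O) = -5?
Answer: 11448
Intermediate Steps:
m(X) = -5*X
G = -11477 (G = -12152 - 1*(-675) = -12152 + 675 = -11477)
y(b, B) = 2*b/(10 + B) (y(b, B) = (b + b)/(B - 5*(-2)) = (2*b)/(B + 10) = (2*b)/(10 + B) = 2*b/(10 + B))
y(-58, s(2, 13)) - G = 2*(-58)/(10 + (7 - 1*13)) - 1*(-11477) = 2*(-58)/(10 + (7 - 13)) + 11477 = 2*(-58)/(10 - 6) + 11477 = 2*(-58)/4 + 11477 = 2*(-58)*(¼) + 11477 = -29 + 11477 = 11448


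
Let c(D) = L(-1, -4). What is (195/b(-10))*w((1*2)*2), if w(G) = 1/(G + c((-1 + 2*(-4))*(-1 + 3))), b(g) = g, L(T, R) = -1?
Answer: -13/2 ≈ -6.5000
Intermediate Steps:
c(D) = -1
w(G) = 1/(-1 + G) (w(G) = 1/(G - 1) = 1/(-1 + G))
(195/b(-10))*w((1*2)*2) = (195/(-10))/(-1 + (1*2)*2) = (195*(-1/10))/(-1 + 2*2) = -39/(2*(-1 + 4)) = -39/2/3 = -39/2*1/3 = -13/2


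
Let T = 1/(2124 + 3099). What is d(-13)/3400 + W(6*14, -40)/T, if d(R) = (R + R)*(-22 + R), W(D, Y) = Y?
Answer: -71032709/340 ≈ -2.0892e+5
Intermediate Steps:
d(R) = 2*R*(-22 + R) (d(R) = (2*R)*(-22 + R) = 2*R*(-22 + R))
T = 1/5223 ≈ 0.00019146
d(-13)/3400 + W(6*14, -40)/T = (2*(-13)*(-22 - 13))/3400 - 40/1/5223 = (2*(-13)*(-35))*(1/3400) - 40*5223 = 910*(1/3400) - 208920 = 91/340 - 208920 = -71032709/340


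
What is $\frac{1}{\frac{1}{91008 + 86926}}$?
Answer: $177934$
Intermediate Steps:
$\frac{1}{\frac{1}{91008 + 86926}} = \frac{1}{\frac{1}{177934}} = 177934$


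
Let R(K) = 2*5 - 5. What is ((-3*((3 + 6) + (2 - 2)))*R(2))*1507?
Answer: -203445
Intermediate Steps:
R(K) = 5 (R(K) = 10 - 5 = 5)
((-3*((3 + 6) + (2 - 2)))*R(2))*1507 = (-3*((3 + 6) + (2 - 2))*5)*1507 = (-3*(9 + 0)*5)*1507 = (-3*9*5)*1507 = -27*5*1507 = -135*1507 = -203445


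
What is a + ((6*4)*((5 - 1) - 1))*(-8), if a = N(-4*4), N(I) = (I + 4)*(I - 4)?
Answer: -336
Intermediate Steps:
N(I) = (-4 + I)*(4 + I) (N(I) = (4 + I)*(-4 + I) = (-4 + I)*(4 + I))
a = 240 (a = -16 + (-4*4)**2 = -16 + (-16)**2 = -16 + 256 = 240)
a + ((6*4)*((5 - 1) - 1))*(-8) = 240 + ((6*4)*((5 - 1) - 1))*(-8) = 240 + (24*(4 - 1))*(-8) = 240 + (24*3)*(-8) = 240 + 72*(-8) = 240 - 576 = -336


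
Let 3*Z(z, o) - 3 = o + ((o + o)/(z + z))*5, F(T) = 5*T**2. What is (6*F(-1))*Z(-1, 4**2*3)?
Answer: -1890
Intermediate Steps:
Z(z, o) = 1 + o/3 + 5*o/(3*z) (Z(z, o) = 1 + (o + ((o + o)/(z + z))*5)/3 = 1 + (o + ((2*o)/((2*z)))*5)/3 = 1 + (o + ((2*o)*(1/(2*z)))*5)/3 = 1 + (o + (o/z)*5)/3 = 1 + (o + 5*o/z)/3 = 1 + (o/3 + 5*o/(3*z)) = 1 + o/3 + 5*o/(3*z))
(6*F(-1))*Z(-1, 4**2*3) = (6*(5*(-1)**2))*((1/3)*(5*(4**2*3) - (3 + 4**2*3))/(-1)) = (6*(5*1))*((1/3)*(-1)*(5*(16*3) - (3 + 16*3))) = (6*5)*((1/3)*(-1)*(5*48 - (3 + 48))) = 30*((1/3)*(-1)*(240 - 1*51)) = 30*((1/3)*(-1)*(240 - 51)) = 30*((1/3)*(-1)*189) = 30*(-63) = -1890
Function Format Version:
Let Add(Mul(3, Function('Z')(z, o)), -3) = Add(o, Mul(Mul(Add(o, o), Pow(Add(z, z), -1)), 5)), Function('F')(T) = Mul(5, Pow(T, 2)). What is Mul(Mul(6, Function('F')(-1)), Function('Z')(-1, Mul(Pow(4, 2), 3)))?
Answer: -1890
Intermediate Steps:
Function('Z')(z, o) = Add(1, Mul(Rational(1, 3), o), Mul(Rational(5, 3), o, Pow(z, -1))) (Function('Z')(z, o) = Add(1, Mul(Rational(1, 3), Add(o, Mul(Mul(Add(o, o), Pow(Add(z, z), -1)), 5)))) = Add(1, Mul(Rational(1, 3), Add(o, Mul(Mul(Mul(2, o), Pow(Mul(2, z), -1)), 5)))) = Add(1, Mul(Rational(1, 3), Add(o, Mul(Mul(Mul(2, o), Mul(Rational(1, 2), Pow(z, -1))), 5)))) = Add(1, Mul(Rational(1, 3), Add(o, Mul(Mul(o, Pow(z, -1)), 5)))) = Add(1, Mul(Rational(1, 3), Add(o, Mul(5, o, Pow(z, -1))))) = Add(1, Add(Mul(Rational(1, 3), o), Mul(Rational(5, 3), o, Pow(z, -1)))) = Add(1, Mul(Rational(1, 3), o), Mul(Rational(5, 3), o, Pow(z, -1))))
Mul(Mul(6, Function('F')(-1)), Function('Z')(-1, Mul(Pow(4, 2), 3))) = Mul(Mul(6, Mul(5, Pow(-1, 2))), Mul(Rational(1, 3), Pow(-1, -1), Add(Mul(5, Mul(Pow(4, 2), 3)), Mul(-1, Add(3, Mul(Pow(4, 2), 3)))))) = Mul(Mul(6, Mul(5, 1)), Mul(Rational(1, 3), -1, Add(Mul(5, Mul(16, 3)), Mul(-1, Add(3, Mul(16, 3)))))) = Mul(Mul(6, 5), Mul(Rational(1, 3), -1, Add(Mul(5, 48), Mul(-1, Add(3, 48))))) = Mul(30, Mul(Rational(1, 3), -1, Add(240, Mul(-1, 51)))) = Mul(30, Mul(Rational(1, 3), -1, Add(240, -51))) = Mul(30, Mul(Rational(1, 3), -1, 189)) = Mul(30, -63) = -1890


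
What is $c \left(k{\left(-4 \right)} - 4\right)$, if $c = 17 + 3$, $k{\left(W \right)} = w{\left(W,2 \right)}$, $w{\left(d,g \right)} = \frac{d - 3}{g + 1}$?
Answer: $- \frac{380}{3} \approx -126.67$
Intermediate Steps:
$w{\left(d,g \right)} = \frac{-3 + d}{1 + g}$
$k{\left(W \right)} = -1 + \frac{W}{3}$ ($k{\left(W \right)} = \frac{-3 + W}{1 + 2} = \frac{-3 + W}{3} = -1 + \frac{W}{3}$)
$c = 20$
$c \left(k{\left(-4 \right)} - 4\right) = 20 \left(\left(-1 + \frac{1}{3} \left(-4\right)\right) - 4\right) = 20 \left(\left(-1 - \frac{4}{3}\right) - 4\right) = 20 \left(- \frac{7}{3} - 4\right) = 20 \left(- \frac{19}{3}\right) = - \frac{380}{3}$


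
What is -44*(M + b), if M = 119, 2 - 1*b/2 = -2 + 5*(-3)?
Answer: -6908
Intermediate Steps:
b = 38 (b = 4 - 2*(-2 + 5*(-3)) = 4 - 2*(-2 - 15) = 4 - 2*(-17) = 4 + 34 = 38)
-44*(M + b) = -44*(119 + 38) = -44*157 = -6908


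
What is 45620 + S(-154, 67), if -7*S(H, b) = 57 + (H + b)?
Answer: 319370/7 ≈ 45624.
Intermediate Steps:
S(H, b) = -57/7 - H/7 - b/7 (S(H, b) = -(57 + (H + b))/7 = -(57 + H + b)/7 = -57/7 - H/7 - b/7)
45620 + S(-154, 67) = 45620 + (-57/7 - ⅐*(-154) - ⅐*67) = 45620 + (-57/7 + 22 - 67/7) = 45620 + 30/7 = 319370/7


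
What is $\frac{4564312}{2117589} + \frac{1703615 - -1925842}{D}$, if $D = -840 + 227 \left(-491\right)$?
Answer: $- \frac{7173139674509}{237798891933} \approx -30.165$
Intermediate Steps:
$D = -112297$ ($D = -840 - 111457 = -112297$)
$\frac{4564312}{2117589} + \frac{1703615 - -1925842}{D} = \frac{4564312}{2117589} + \frac{1703615 - -1925842}{-112297} = 4564312 \cdot \frac{1}{2117589} + \left(1703615 + 1925842\right) \left(- \frac{1}{112297}\right) = \frac{4564312}{2117589} + 3629457 \left(- \frac{1}{112297}\right) = \frac{4564312}{2117589} - \frac{3629457}{112297} = - \frac{7173139674509}{237798891933}$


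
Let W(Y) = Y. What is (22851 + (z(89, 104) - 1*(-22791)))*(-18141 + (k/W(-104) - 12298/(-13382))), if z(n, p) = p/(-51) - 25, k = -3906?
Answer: -1127113414329091/1364964 ≈ -8.2575e+8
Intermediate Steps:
z(n, p) = -25 - p/51 (z(n, p) = p*(-1/51) - 25 = -p/51 - 25 = -25 - p/51)
(22851 + (z(89, 104) - 1*(-22791)))*(-18141 + (k/W(-104) - 12298/(-13382))) = (22851 + ((-25 - 1/51*104) - 1*(-22791)))*(-18141 + (-3906/(-104) - 12298/(-13382))) = (22851 + ((-25 - 104/51) + 22791))*(-18141 + (-3906*(-1/104) - 12298*(-1/13382))) = (22851 + (-1379/51 + 22791))*(-18141 + (1953/52 + 6149/6691)) = (22851 + 1160962/51)*(-18141 + 13387271/347932) = (2326363/51)*(-6298447141/347932) = -1127113414329091/1364964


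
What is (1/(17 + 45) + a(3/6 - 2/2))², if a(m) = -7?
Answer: 187489/3844 ≈ 48.774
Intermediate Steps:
(1/(17 + 45) + a(3/6 - 2/2))² = (1/(17 + 45) - 7)² = (1/62 - 7)² = (-433/62)² = 187489/3844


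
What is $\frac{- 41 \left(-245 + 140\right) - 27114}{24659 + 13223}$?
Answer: $- \frac{22809}{37882} \approx -0.60211$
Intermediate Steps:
$\frac{- 41 \left(-245 + 140\right) - 27114}{24659 + 13223} = \frac{\left(-41\right) \left(-105\right) - 27114}{37882} = \left(4305 - 27114\right) \frac{1}{37882} = \left(-22809\right) \frac{1}{37882} = - \frac{22809}{37882}$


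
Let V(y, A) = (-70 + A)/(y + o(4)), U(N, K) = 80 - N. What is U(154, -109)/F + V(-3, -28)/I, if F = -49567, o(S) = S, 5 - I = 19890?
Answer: 65248/10161235 ≈ 0.0064213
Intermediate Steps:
I = -19885 (I = 5 - 1*19890 = 5 - 19890 = -19885)
V(y, A) = (-70 + A)/(4 + y) (V(y, A) = (-70 + A)/(y + 4) = (-70 + A)/(4 + y))
U(154, -109)/F + V(-3, -28)/I = (80 - 1*154)/(-49567) + ((-70 - 28)/(4 - 3))/(-19885) = (80 - 154)*(-1/49567) + (-98/1)*(-1/19885) = -74*(-1/49567) + (1*(-98))*(-1/19885) = 74/49567 - 98*(-1/19885) = 74/49567 + 98/19885 = 65248/10161235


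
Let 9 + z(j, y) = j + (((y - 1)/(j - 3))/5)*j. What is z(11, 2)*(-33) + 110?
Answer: 1397/40 ≈ 34.925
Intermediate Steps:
z(j, y) = -9 + j + j*(-1 + y)/(5*(-3 + j)) (z(j, y) = -9 + (j + (((y - 1)/(j - 3))/5)*j) = -9 + (j + (((-1 + y)/(-3 + j))*(⅕))*j) = -9 + (j + ((-1 + y)/(5*(-3 + j)))*j) = -9 + (j + j*(-1 + y)/(5*(-3 + j))) = -9 + j + j*(-1 + y)/(5*(-3 + j)))
z(11, 2)*(-33) + 110 = ((135 - 61*11 + 5*11² + 11*2)/(5*(-3 + 11)))*(-33) + 110 = ((⅕)*(135 - 671 + 5*121 + 22)/8)*(-33) + 110 = ((⅕)*(⅛)*(135 - 671 + 605 + 22))*(-33) + 110 = ((⅕)*(⅛)*91)*(-33) + 110 = (91/40)*(-33) + 110 = -3003/40 + 110 = 1397/40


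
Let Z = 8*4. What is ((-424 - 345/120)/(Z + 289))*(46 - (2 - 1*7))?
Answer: -58055/856 ≈ -67.821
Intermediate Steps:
Z = 32
((-424 - 345/120)/(Z + 289))*(46 - (2 - 1*7)) = ((-424 - 345/120)/(32 + 289))*(46 - (2 - 1*7)) = ((-424 - 345*1/120)/321)*(46 - (2 - 7)) = ((-424 - 23/8)*(1/321))*(46 - 1*(-5)) = (-3415/8*1/321)*(46 + 5) = -3415/2568*51 = -58055/856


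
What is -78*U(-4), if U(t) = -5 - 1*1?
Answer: 468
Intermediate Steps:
U(t) = -6 (U(t) = -5 - 1 = -6)
-78*U(-4) = -78*(-6) = 468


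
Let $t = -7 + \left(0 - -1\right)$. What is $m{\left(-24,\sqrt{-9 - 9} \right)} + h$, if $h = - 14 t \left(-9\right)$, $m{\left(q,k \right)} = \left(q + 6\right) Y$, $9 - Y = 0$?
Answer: $-918$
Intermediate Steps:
$Y = 9$ ($Y = 9 - 0 = 9 + 0 = 9$)
$t = -6$ ($t = -7 + \left(0 + 1\right) = -7 + 1 = -6$)
$m{\left(q,k \right)} = 54 + 9 q$ ($m{\left(q,k \right)} = \left(q + 6\right) 9 = \left(6 + q\right) 9 = 54 + 9 q$)
$h = -756$ ($h = - 14 \left(-6\right) \left(-9\right) = - \left(-84\right) \left(-9\right) = \left(-1\right) 756 = -756$)
$m{\left(-24,\sqrt{-9 - 9} \right)} + h = \left(54 + 9 \left(-24\right)\right) - 756 = \left(54 - 216\right) - 756 = -162 - 756 = -918$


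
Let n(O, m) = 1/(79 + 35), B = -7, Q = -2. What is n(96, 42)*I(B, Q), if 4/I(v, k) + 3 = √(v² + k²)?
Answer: 1/418 + √53/1254 ≈ 0.0081979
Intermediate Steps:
I(v, k) = 4/(-3 + √(k² + v²)) (I(v, k) = 4/(-3 + √(v² + k²)) = 4/(-3 + √(k² + v²)))
n(O, m) = 1/114
n(96, 42)*I(B, Q) = (4/(-3 + √((-2)² + (-7)²)))/114 = (4/(-3 + √(4 + 49)))/114 = (4/(-3 + √53))/114 = 2/(57*(-3 + √53))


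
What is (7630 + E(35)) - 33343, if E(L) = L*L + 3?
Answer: -24485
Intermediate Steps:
E(L) = 3 + L² (E(L) = L² + 3 = 3 + L²)
(7630 + E(35)) - 33343 = (7630 + (3 + 35²)) - 33343 = (7630 + (3 + 1225)) - 33343 = (7630 + 1228) - 33343 = 8858 - 33343 = -24485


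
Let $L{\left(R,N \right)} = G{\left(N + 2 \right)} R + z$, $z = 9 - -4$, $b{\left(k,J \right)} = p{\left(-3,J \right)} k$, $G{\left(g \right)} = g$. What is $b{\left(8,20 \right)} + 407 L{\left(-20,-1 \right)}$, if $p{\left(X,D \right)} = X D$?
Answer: $-3329$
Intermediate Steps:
$p{\left(X,D \right)} = D X$
$b{\left(k,J \right)} = - 3 J k$ ($b{\left(k,J \right)} = J \left(-3\right) k = - 3 J k$)
$z = 13$ ($z = 9 + 4 = 13$)
$L{\left(R,N \right)} = 13 + R \left(2 + N\right)$ ($L{\left(R,N \right)} = \left(N + 2\right) R + 13 = \left(2 + N\right) R + 13 = R \left(2 + N\right) + 13 = 13 + R \left(2 + N\right)$)
$b{\left(8,20 \right)} + 407 L{\left(-20,-1 \right)} = \left(-3\right) 20 \cdot 8 + 407 \left(13 - 20 \left(2 - 1\right)\right) = -480 + 407 \left(13 - 20\right) = -480 + 407 \left(-7\right) = -480 - 2849 = -3329$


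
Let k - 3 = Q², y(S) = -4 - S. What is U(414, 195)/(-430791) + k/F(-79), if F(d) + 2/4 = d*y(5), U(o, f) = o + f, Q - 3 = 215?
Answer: 13649180775/204051337 ≈ 66.891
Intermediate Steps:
Q = 218 (Q = 3 + 215 = 218)
U(o, f) = f + o
k = 47527 (k = 3 + 218² = 3 + 47524 = 47527)
F(d) = -½ - 9*d (F(d) = -½ + d*(-4 - 1*5) = -½ + d*(-4 - 5) = -½ + d*(-9) = -½ - 9*d)
U(414, 195)/(-430791) + k/F(-79) = (195 + 414)/(-430791) + 47527/(-½ - 9*(-79)) = 609*(-1/430791) + 47527/(-½ + 711) = -203/143597 + 47527/(1421/2) = -203/143597 + 47527*(2/1421) = -203/143597 + 95054/1421 = 13649180775/204051337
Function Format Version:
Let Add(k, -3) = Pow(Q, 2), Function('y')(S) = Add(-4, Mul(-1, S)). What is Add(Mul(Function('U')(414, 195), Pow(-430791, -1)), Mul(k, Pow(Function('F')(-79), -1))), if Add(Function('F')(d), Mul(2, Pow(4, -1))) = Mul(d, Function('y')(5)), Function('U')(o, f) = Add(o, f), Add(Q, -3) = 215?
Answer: Rational(13649180775, 204051337) ≈ 66.891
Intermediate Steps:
Q = 218 (Q = Add(3, 215) = 218)
Function('U')(o, f) = Add(f, o)
k = 47527 (k = Add(3, Pow(218, 2)) = Add(3, 47524) = 47527)
Function('F')(d) = Add(Rational(-1, 2), Mul(-9, d)) (Function('F')(d) = Add(Rational(-1, 2), Mul(d, Add(-4, Mul(-1, 5)))) = Add(Rational(-1, 2), Mul(d, Add(-4, -5))) = Add(Rational(-1, 2), Mul(d, -9)) = Add(Rational(-1, 2), Mul(-9, d)))
Add(Mul(Function('U')(414, 195), Pow(-430791, -1)), Mul(k, Pow(Function('F')(-79), -1))) = Add(Mul(Add(195, 414), Pow(-430791, -1)), Mul(47527, Pow(Add(Rational(-1, 2), Mul(-9, -79)), -1))) = Add(Mul(609, Rational(-1, 430791)), Mul(47527, Pow(Add(Rational(-1, 2), 711), -1))) = Add(Rational(-203, 143597), Mul(47527, Pow(Rational(1421, 2), -1))) = Add(Rational(-203, 143597), Mul(47527, Rational(2, 1421))) = Add(Rational(-203, 143597), Rational(95054, 1421)) = Rational(13649180775, 204051337)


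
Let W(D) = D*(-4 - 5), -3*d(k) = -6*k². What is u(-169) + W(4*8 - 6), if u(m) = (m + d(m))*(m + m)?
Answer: -19250348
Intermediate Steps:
d(k) = 2*k² (d(k) = -(-2)*k² = 2*k²)
u(m) = 2*m*(m + 2*m²) (u(m) = (m + 2*m²)*(m + m) = (m + 2*m²)*(2*m) = 2*m*(m + 2*m²))
W(D) = -9*D (W(D) = D*(-9) = -9*D)
u(-169) + W(4*8 - 6) = (-169)²*(2 + 4*(-169)) - 9*(4*8 - 6) = 28561*(2 - 676) - 9*(32 - 6) = 28561*(-674) - 9*26 = -19250114 - 234 = -19250348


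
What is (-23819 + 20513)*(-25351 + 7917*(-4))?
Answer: 188504814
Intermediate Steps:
(-23819 + 20513)*(-25351 + 7917*(-4)) = -3306*(-25351 - 31668) = -3306*(-57019) = 188504814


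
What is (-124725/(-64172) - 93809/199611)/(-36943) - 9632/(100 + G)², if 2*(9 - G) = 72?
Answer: -4558146333451266875/2521784234795909724 ≈ -1.8075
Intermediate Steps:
G = -27 (G = 9 - ½*72 = 9 - 36 = -27)
(-124725/(-64172) - 93809/199611)/(-36943) - 9632/(100 + G)² = (-124725/(-64172) - 93809/199611)/(-36943) - 9632/(100 - 27)² = (-124725*(-1/64172) - 93809*1/199611)*(-1/36943) - 9632/(73²) = (124725/64172 - 93809/199611)*(-1/36943) - 9632/5329 = (18876570827/12809437092)*(-1/36943) - 9632*1/5329 = -18876570827/473219034489756 - 9632/5329 = -4558146333451266875/2521784234795909724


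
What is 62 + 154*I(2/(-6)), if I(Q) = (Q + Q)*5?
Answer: -1354/3 ≈ -451.33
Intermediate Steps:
I(Q) = 10*Q (I(Q) = (2*Q)*5 = 10*Q)
62 + 154*I(2/(-6)) = 62 + 154*(10*(2/(-6))) = 62 + 154*(10*(2*(-⅙))) = 62 + 154*(10*(-⅓)) = 62 + 154*(-10/3) = 62 - 1540/3 = -1354/3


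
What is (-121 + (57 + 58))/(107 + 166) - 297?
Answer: -27029/91 ≈ -297.02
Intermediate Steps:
(-121 + (57 + 58))/(107 + 166) - 297 = (-121 + 115)/273 - 297 = -6*1/273 - 297 = -2/91 - 297 = -27029/91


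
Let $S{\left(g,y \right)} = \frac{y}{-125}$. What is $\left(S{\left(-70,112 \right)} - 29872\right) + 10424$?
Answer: $- \frac{2431112}{125} \approx -19449.0$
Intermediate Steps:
$S{\left(g,y \right)} = - \frac{y}{125}$ ($S{\left(g,y \right)} = y \left(- \frac{1}{125}\right) = - \frac{y}{125}$)
$\left(S{\left(-70,112 \right)} - 29872\right) + 10424 = \left(\left(- \frac{1}{125}\right) 112 - 29872\right) + 10424 = \left(- \frac{112}{125} - 29872\right) + 10424 = - \frac{3734112}{125} + 10424 = - \frac{2431112}{125}$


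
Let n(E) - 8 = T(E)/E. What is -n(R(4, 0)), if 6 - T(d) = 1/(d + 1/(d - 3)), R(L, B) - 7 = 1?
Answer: -2865/328 ≈ -8.7348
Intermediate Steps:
R(L, B) = 8 (R(L, B) = 7 + 1 = 8)
T(d) = 6 - 1/(d + 1/(-3 + d)) (T(d) = 6 - 1/(d + 1/(d - 3)) = 6 - 1/(d + 1/(-3 + d)))
n(E) = 8 + (9 - 19*E + 6*E**2)/(E*(1 + E**2 - 3*E)) (n(E) = 8 + ((9 - 19*E + 6*E**2)/(1 + E**2 - 3*E))/E = 8 + (9 - 19*E + 6*E**2)/(E*(1 + E**2 - 3*E)))
-n(R(4, 0)) = -(9 - 18*8**2 - 11*8 + 8*8**3)/(8*(1 + 8**2 - 3*8)) = -(9 - 18*64 - 88 + 8*512)/(8*(1 + 64 - 24)) = -(9 - 1152 - 88 + 4096)/(8*41) = -2865/(8*41) = -1*2865/328 = -2865/328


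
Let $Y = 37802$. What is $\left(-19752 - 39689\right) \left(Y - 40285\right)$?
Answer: $147592003$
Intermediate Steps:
$\left(-19752 - 39689\right) \left(Y - 40285\right) = \left(-19752 - 39689\right) \left(37802 - 40285\right) = \left(-59441\right) \left(-2483\right) = 147592003$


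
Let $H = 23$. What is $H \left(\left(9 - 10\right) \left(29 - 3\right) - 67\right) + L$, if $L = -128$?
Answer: $-2267$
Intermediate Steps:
$H \left(\left(9 - 10\right) \left(29 - 3\right) - 67\right) + L = 23 \left(\left(9 - 10\right) \left(29 - 3\right) - 67\right) - 128 = 23 \left(\left(-1\right) 26 - 67\right) - 128 = 23 \left(-26 - 67\right) - 128 = 23 \left(-93\right) - 128 = -2139 - 128 = -2267$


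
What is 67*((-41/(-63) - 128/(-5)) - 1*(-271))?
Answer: 6273478/315 ≈ 19916.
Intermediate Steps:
67*((-41/(-63) - 128/(-5)) - 1*(-271)) = 67*((-41*(-1/63) - 128*(-⅕)) + 271) = 67*((41/63 + 128/5) + 271) = 67*(8269/315 + 271) = 67*(93634/315) = 6273478/315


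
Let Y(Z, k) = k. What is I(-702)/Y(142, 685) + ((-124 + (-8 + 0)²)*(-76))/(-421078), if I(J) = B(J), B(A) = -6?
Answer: -148686/7590485 ≈ -0.019588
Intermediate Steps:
I(J) = -6
I(-702)/Y(142, 685) + ((-124 + (-8 + 0)²)*(-76))/(-421078) = -6/685 + ((-124 + (-8 + 0)²)*(-76))/(-421078) = -6*1/685 + ((-124 + (-8)²)*(-76))*(-1/421078) = -6/685 + ((-124 + 64)*(-76))*(-1/421078) = -6/685 - 60*(-76)*(-1/421078) = -6/685 + 4560*(-1/421078) = -6/685 - 120/11081 = -148686/7590485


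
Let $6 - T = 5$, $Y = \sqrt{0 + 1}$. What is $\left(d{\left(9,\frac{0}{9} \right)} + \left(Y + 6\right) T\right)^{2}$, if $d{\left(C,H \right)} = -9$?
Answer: $4$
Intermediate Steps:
$Y = 1$ ($Y = \sqrt{1} = 1$)
$T = 1$ ($T = 6 - 5 = 1$)
$\left(d{\left(9,\frac{0}{9} \right)} + \left(Y + 6\right) T\right)^{2} = \left(-9 + \left(1 + 6\right) 1\right)^{2} = \left(-9 + 7 \cdot 1\right)^{2} = \left(-9 + 7\right)^{2} = \left(-2\right)^{2} = 4$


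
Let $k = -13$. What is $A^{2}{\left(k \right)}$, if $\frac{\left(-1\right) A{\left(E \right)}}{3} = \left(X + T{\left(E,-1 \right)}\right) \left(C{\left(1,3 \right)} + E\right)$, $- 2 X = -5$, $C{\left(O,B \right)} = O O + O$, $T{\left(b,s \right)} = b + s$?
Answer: $\frac{576081}{4} \approx 1.4402 \cdot 10^{5}$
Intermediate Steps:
$C{\left(O,B \right)} = O + O^{2}$ ($C{\left(O,B \right)} = O^{2} + O = O + O^{2}$)
$X = \frac{5}{2}$ ($X = \left(- \frac{1}{2}\right) \left(-5\right) = \frac{5}{2} \approx 2.5$)
$A{\left(E \right)} = - 3 \left(2 + E\right) \left(\frac{3}{2} + E\right)$ ($A{\left(E \right)} = - 3 \left(\frac{5}{2} + \left(E - 1\right)\right) \left(1 \left(1 + 1\right) + E\right) = - 3 \left(\frac{5}{2} + \left(-1 + E\right)\right) \left(1 \cdot 2 + E\right) = - 3 \left(\frac{3}{2} + E\right) \left(2 + E\right) = - 3 \left(2 + E\right) \left(\frac{3}{2} + E\right)$)
$A^{2}{\left(k \right)} = \left(-9 - 3 \left(-13\right)^{2} - - \frac{273}{2}\right)^{2} = \left(-9 - 507 + \frac{273}{2}\right)^{2} = \left(- \frac{759}{2}\right)^{2} = \frac{576081}{4}$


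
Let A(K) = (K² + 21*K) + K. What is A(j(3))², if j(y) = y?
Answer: 5625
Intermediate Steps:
A(K) = K² + 22*K
A(j(3))² = (3*(22 + 3))² = (3*25)² = 75² = 5625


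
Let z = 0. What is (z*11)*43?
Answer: 0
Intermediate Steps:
(z*11)*43 = (0*11)*43 = 0*43 = 0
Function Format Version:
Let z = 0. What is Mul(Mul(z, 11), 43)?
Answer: 0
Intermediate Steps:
Mul(Mul(z, 11), 43) = Mul(Mul(0, 11), 43) = Mul(0, 43) = 0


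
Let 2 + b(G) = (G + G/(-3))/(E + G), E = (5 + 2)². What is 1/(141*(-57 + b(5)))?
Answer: -27/224378 ≈ -0.00012033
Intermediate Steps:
E = 49 (E = 7² = 49)
b(G) = -2 + 2*G/(3*(49 + G)) (b(G) = -2 + (G + G/(-3))/(49 + G) = -2 + (G + G*(-⅓))/(49 + G) = -2 + (G - G/3)/(49 + G) = -2 + (2*G/3)/(49 + G) = -2 + 2*G/(3*(49 + G)))
1/(141*(-57 + b(5))) = 1/(141*(-57 + 2*(-147 - 2*5)/(3*(49 + 5)))) = 1/(141*(-57 + (⅔)*(-147 - 10)/54)) = 1/(141*(-57 + (⅔)*(1/54)*(-157))) = 1/(141*(-57 - 157/81)) = 1/(141*(-4774/81)) = 1/(-224378/27) = -27/224378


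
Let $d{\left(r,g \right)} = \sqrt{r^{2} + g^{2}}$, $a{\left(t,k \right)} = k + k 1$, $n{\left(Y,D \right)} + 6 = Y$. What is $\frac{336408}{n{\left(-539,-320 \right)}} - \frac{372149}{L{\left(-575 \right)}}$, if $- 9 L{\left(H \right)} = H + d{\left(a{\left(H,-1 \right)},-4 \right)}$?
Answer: $- \frac{232163580543}{36035945} - \frac{6698682 \sqrt{5}}{330605} \approx -6487.9$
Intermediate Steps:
$n{\left(Y,D \right)} = -6 + Y$
$a{\left(t,k \right)} = 2 k$ ($a{\left(t,k \right)} = k + k = 2 k$)
$d{\left(r,g \right)} = \sqrt{g^{2} + r^{2}}$
$L{\left(H \right)} = - \frac{2 \sqrt{5}}{9} - \frac{H}{9}$ ($L{\left(H \right)} = - \frac{H + \sqrt{\left(-4\right)^{2} + \left(2 \left(-1\right)\right)^{2}}}{9} = - \frac{H + \sqrt{16 + \left(-2\right)^{2}}}{9} = - \frac{H + \sqrt{16 + 4}}{9} = - \frac{H + \sqrt{20}}{9} = - \frac{H + 2 \sqrt{5}}{9} = - \frac{2 \sqrt{5}}{9} - \frac{H}{9}$)
$\frac{336408}{n{\left(-539,-320 \right)}} - \frac{372149}{L{\left(-575 \right)}} = \frac{336408}{-6 - 539} - \frac{372149}{- \frac{2 \sqrt{5}}{9} - - \frac{575}{9}} = \frac{336408}{-545} - \frac{372149}{- \frac{2 \sqrt{5}}{9} + \frac{575}{9}} = 336408 \left(- \frac{1}{545}\right) - \frac{372149}{\frac{575}{9} - \frac{2 \sqrt{5}}{9}} = - \frac{336408}{545} - \frac{372149}{\frac{575}{9} - \frac{2 \sqrt{5}}{9}}$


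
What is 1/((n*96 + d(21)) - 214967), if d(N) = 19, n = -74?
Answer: -1/222052 ≈ -4.5034e-6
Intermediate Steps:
1/((n*96 + d(21)) - 214967) = 1/((-74*96 + 19) - 214967) = 1/((-7104 + 19) - 214967) = 1/(-7085 - 214967) = 1/(-222052) = -1/222052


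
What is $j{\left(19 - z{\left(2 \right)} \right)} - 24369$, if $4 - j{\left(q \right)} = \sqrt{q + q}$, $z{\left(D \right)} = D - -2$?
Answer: $-24365 - \sqrt{30} \approx -24370.0$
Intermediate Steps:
$z{\left(D \right)} = 2 + D$ ($z{\left(D \right)} = D + 2 = 2 + D$)
$j{\left(q \right)} = 4 - \sqrt{2} \sqrt{q}$ ($j{\left(q \right)} = 4 - \sqrt{q + q} = 4 - \sqrt{2 q} = 4 - \sqrt{2} \sqrt{q}$)
$j{\left(19 - z{\left(2 \right)} \right)} - 24369 = \left(4 - \sqrt{2} \sqrt{19 - \left(2 + 2\right)}\right) - 24369 = \left(4 - \sqrt{2} \sqrt{19 - 4}\right) - 24369 = \left(4 - \sqrt{2} \sqrt{15}\right) - 24369 = \left(4 - \sqrt{30}\right) - 24369 = -24365 - \sqrt{30}$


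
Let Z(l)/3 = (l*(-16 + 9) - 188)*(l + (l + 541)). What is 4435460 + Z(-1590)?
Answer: -82192354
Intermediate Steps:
Z(l) = 3*(-188 - 7*l)*(541 + 2*l) (Z(l) = 3*((l*(-16 + 9) - 188)*(l + (l + 541))) = 3*((l*(-7) - 188)*(l + (541 + l))) = 3*((-7*l - 188)*(541 + 2*l)) = 3*((-188 - 7*l)*(541 + 2*l)) = 3*(-188 - 7*l)*(541 + 2*l))
4435460 + Z(-1590) = 4435460 + (-305124 - 12489*(-1590) - 42*(-1590)**2) = 4435460 + (-305124 + 19857510 - 42*2528100) = 4435460 + (-305124 + 19857510 - 106180200) = 4435460 - 86627814 = -82192354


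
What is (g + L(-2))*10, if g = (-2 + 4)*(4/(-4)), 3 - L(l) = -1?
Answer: 20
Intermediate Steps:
L(l) = 4 (L(l) = 3 - 1*(-1) = 3 + 1 = 4)
g = -2 (g = 2*(4*(-¼)) = 2*(-1) = -2)
(g + L(-2))*10 = (-2 + 4)*10 = 2*10 = 20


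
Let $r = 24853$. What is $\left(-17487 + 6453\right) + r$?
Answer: $13819$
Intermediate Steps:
$\left(-17487 + 6453\right) + r = \left(-17487 + 6453\right) + 24853 = -11034 + 24853 = 13819$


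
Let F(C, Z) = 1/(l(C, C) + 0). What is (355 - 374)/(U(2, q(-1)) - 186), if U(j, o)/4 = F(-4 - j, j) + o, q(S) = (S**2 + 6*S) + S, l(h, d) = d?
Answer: 57/632 ≈ 0.090190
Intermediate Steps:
q(S) = S**2 + 7*S
F(C, Z) = 1/C (F(C, Z) = 1/(C + 0) = 1/C)
U(j, o) = 4*o + 4/(-4 - j) (U(j, o) = 4*(1/(-4 - j) + o) = 4*(o + 1/(-4 - j)) = 4*o + 4/(-4 - j))
(355 - 374)/(U(2, q(-1)) - 186) = (355 - 374)/(4*(-1 + (-(7 - 1))*(4 + 2))/(4 + 2) - 186) = -19/(4*(-1 - 1*6*6)/6 - 186) = -19/(4*(1/6)*(-1 - 6*6) - 186) = -19/(4*(1/6)*(-1 - 36) - 186) = -19/(4*(1/6)*(-37) - 186) = -19/(-74/3 - 186) = -19/(-632/3) = -19*(-3/632) = 57/632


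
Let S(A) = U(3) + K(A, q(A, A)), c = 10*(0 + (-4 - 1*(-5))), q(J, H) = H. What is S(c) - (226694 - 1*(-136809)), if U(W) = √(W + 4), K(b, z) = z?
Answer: -363493 + √7 ≈ -3.6349e+5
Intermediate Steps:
c = 10 (c = 10*(0 + (-4 + 5)) = 10*(0 + 1) = 10*1 = 10)
U(W) = √(4 + W)
S(A) = A + √7 (S(A) = √(4 + 3) + A = √7 + A = A + √7)
S(c) - (226694 - 1*(-136809)) = (10 + √7) - (226694 - 1*(-136809)) = (10 + √7) - (226694 + 136809) = (10 + √7) - 1*363503 = (10 + √7) - 363503 = -363493 + √7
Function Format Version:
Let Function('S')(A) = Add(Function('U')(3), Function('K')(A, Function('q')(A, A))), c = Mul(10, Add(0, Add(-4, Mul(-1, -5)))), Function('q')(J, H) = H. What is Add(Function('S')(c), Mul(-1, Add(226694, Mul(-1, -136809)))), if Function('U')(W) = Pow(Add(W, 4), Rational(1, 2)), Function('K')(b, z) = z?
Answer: Add(-363493, Pow(7, Rational(1, 2))) ≈ -3.6349e+5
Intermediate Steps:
c = 10 (c = Mul(10, Add(0, Add(-4, 5))) = Mul(10, Add(0, 1)) = Mul(10, 1) = 10)
Function('U')(W) = Pow(Add(4, W), Rational(1, 2))
Function('S')(A) = Add(A, Pow(7, Rational(1, 2))) (Function('S')(A) = Add(Pow(Add(4, 3), Rational(1, 2)), A) = Add(Pow(7, Rational(1, 2)), A) = Add(A, Pow(7, Rational(1, 2))))
Add(Function('S')(c), Mul(-1, Add(226694, Mul(-1, -136809)))) = Add(Add(10, Pow(7, Rational(1, 2))), Mul(-1, Add(226694, Mul(-1, -136809)))) = Add(Add(10, Pow(7, Rational(1, 2))), Mul(-1, Add(226694, 136809))) = Add(Add(10, Pow(7, Rational(1, 2))), Mul(-1, 363503)) = Add(Add(10, Pow(7, Rational(1, 2))), -363503) = Add(-363493, Pow(7, Rational(1, 2)))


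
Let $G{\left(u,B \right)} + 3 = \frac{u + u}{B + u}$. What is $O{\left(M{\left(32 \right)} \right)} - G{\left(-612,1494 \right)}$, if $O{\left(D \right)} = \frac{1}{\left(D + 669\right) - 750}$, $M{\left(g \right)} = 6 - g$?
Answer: $\frac{22956}{5243} \approx 4.3784$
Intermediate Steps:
$G{\left(u,B \right)} = -3 + \frac{2 u}{B + u}$ ($G{\left(u,B \right)} = -3 + \frac{u + u}{B + u} = -3 + \frac{2 u}{B + u}$)
$O{\left(D \right)} = \frac{1}{-81 + D}$ ($O{\left(D \right)} = \frac{1}{\left(669 + D\right) - 750} = \frac{1}{-81 + D}$)
$O{\left(M{\left(32 \right)} \right)} - G{\left(-612,1494 \right)} = \frac{1}{-81 + \left(6 - 32\right)} - \frac{\left(-1\right) \left(-612\right) - 4482}{1494 - 612} = \frac{1}{-81 + \left(6 - 32\right)} - \frac{612 - 4482}{882} = \frac{1}{-81 - 26} - \frac{1}{882} \left(-3870\right) = \frac{1}{-107} - - \frac{215}{49} = - \frac{1}{107} + \frac{215}{49} = \frac{22956}{5243}$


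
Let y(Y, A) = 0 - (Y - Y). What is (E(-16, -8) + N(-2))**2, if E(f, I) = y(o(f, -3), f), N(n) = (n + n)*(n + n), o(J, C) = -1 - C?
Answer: 256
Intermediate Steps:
N(n) = 4*n**2 (N(n) = (2*n)*(2*n) = 4*n**2)
y(Y, A) = 0 (y(Y, A) = 0 - 1*0 = 0 + 0 = 0)
E(f, I) = 0
(E(-16, -8) + N(-2))**2 = (0 + 4*(-2)**2)**2 = (0 + 4*4)**2 = (0 + 16)**2 = 16**2 = 256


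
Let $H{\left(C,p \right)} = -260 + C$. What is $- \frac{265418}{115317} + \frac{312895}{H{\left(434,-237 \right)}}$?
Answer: $\frac{12011976661}{6688386} \approx 1795.9$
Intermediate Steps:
$- \frac{265418}{115317} + \frac{312895}{H{\left(434,-237 \right)}} = - \frac{265418}{115317} + \frac{312895}{-260 + 434} = \left(-265418\right) \frac{1}{115317} + \frac{312895}{174} = - \frac{265418}{115317} + 312895 \cdot \frac{1}{174} = - \frac{265418}{115317} + \frac{312895}{174} = \frac{12011976661}{6688386}$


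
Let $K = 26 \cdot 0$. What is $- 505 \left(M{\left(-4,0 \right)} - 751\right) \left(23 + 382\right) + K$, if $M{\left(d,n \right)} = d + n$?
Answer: $154416375$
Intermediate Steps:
$K = 0$
$- 505 \left(M{\left(-4,0 \right)} - 751\right) \left(23 + 382\right) + K = - 505 \left(\left(-4 + 0\right) - 751\right) \left(23 + 382\right) + 0 = - 505 \left(-4 - 751\right) 405 + 0 = - 505 \left(\left(-755\right) 405\right) + 0 = \left(-505\right) \left(-305775\right) + 0 = 154416375 + 0 = 154416375$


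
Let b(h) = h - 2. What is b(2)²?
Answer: 0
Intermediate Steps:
b(h) = -2 + h
b(2)² = (-2 + 2)² = 0² = 0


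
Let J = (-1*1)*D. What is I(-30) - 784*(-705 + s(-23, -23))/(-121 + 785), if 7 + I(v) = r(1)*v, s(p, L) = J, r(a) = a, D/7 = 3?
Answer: 68077/83 ≈ 820.21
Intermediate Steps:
D = 21 (D = 7*3 = 21)
J = -21 (J = -1*1*21 = -1*21 = -21)
s(p, L) = -21
I(v) = -7 + v (I(v) = -7 + 1*v = -7 + v)
I(-30) - 784*(-705 + s(-23, -23))/(-121 + 785) = (-7 - 30) - 784*(-705 - 21)/(-121 + 785) = -37 - (-569184)/664 = -37 - 784*(-363/332) = -37 + 71148/83 = 68077/83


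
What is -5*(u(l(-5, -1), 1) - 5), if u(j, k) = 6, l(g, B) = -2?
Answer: -5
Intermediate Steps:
-5*(u(l(-5, -1), 1) - 5) = -5*(6 - 5) = -5*1 = -5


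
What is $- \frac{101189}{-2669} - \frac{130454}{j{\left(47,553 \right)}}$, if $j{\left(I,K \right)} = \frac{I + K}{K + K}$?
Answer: $- \frac{96257068889}{400350} \approx -2.4043 \cdot 10^{5}$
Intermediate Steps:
$j{\left(I,K \right)} = \frac{I + K}{2 K}$
$- \frac{101189}{-2669} - \frac{130454}{j{\left(47,553 \right)}} = - \frac{101189}{-2669} - \frac{130454}{\frac{1}{2} \cdot \frac{1}{553} \left(47 + 553\right)} = \left(-101189\right) \left(- \frac{1}{2669}\right) - \frac{130454}{\frac{1}{2} \cdot \frac{1}{553} \cdot 600} = \frac{101189}{2669} - \frac{130454}{\frac{300}{553}} = \frac{101189}{2669} - \frac{36070531}{150} = - \frac{96257068889}{400350}$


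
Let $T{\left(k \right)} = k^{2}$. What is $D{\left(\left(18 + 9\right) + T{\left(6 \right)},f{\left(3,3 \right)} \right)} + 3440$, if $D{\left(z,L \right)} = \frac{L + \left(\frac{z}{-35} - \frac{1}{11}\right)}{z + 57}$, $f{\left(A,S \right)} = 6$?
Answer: $\frac{11352113}{3300} \approx 3440.0$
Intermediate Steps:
$D{\left(z,L \right)} = \frac{- \frac{1}{11} + L - \frac{z}{35}}{57 + z}$ ($D{\left(z,L \right)} = \frac{L + \left(z \left(- \frac{1}{35}\right) - \frac{1}{11}\right)}{57 + z} = \frac{L - \left(\frac{1}{11} + \frac{z}{35}\right)}{57 + z} = \frac{- \frac{1}{11} + L - \frac{z}{35}}{57 + z}$)
$D{\left(\left(18 + 9\right) + T{\left(6 \right)},f{\left(3,3 \right)} \right)} + 3440 = \frac{- \frac{1}{11} + 6 - \frac{\left(18 + 9\right) + 6^{2}}{35}}{57 + \left(\left(18 + 9\right) + 6^{2}\right)} + 3440 = \frac{- \frac{1}{11} + 6 - \frac{27 + 36}{35}}{57 + \left(27 + 36\right)} + 3440 = \frac{- \frac{1}{11} + 6 - \frac{9}{5}}{57 + 63} + 3440 = \frac{- \frac{1}{11} + 6 - \frac{9}{5}}{120} + 3440 = \frac{1}{120} \cdot \frac{226}{55} + 3440 = \frac{113}{3300} + 3440 = \frac{11352113}{3300}$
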